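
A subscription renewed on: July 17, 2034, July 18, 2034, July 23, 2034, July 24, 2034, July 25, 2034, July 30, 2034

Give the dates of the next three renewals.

July 31, 2034; August 1, 2034; August 6, 2034

Gaps: 1, 5, 1, 1, 5 days — not constant, but cyclic with period 3.
The events fall on every Monday, Tuesday and Sunday.
The following Monday is July 31, 2034.
Next Tuesday: August 1, 2034.
The following Sunday is August 6, 2034.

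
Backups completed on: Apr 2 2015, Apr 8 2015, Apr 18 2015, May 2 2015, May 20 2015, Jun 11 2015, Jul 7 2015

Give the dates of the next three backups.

Intervals are 6, 10, 14, 18, 22, 26 days — an arithmetic progression with common difference 4.
Next gap: 30 days. Jul 7 2015 + 30 days = Aug 6 2015.
Next gap: 34 days. Aug 6 2015 + 34 days = Sep 9 2015.
Next gap: 38 days. Sep 9 2015 + 38 days = Oct 17 2015.

Aug 6 2015, Sep 9 2015, Oct 17 2015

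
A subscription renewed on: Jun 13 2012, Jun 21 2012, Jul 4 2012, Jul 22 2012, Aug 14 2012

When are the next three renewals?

Sep 11 2012, Oct 14 2012, Nov 21 2012

Gaps: 8, 13, 18, 23 days — each gap is 5 larger than the previous one.
Next gap: 28 days. Aug 14 2012 + 28 days = Sep 11 2012.
Next gap: 33 days. Sep 11 2012 + 33 days = Oct 14 2012.
Next gap: 38 days. Oct 14 2012 + 38 days = Nov 21 2012.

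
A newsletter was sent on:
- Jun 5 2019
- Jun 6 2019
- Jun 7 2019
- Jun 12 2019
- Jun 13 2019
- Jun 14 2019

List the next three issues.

Gaps: 1, 1, 5, 1, 1 days — not constant, but cyclic with period 3.
The events fall on every Wednesday, Thursday and Friday.
The following Wednesday is Jun 19 2019.
The following Thursday is Jun 20 2019.
Next Friday: Jun 21 2019.

Jun 19 2019, Jun 20 2019, Jun 21 2019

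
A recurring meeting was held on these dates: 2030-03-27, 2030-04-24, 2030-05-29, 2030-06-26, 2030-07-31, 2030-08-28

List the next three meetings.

Every date is a Wednesday; gaps 28, 35, 28, 35, 28 days.
Each is the last Wednesday of its month (at least one falls on the 29th or later, ruling out '4th Wednesday').
September 2030 ends with Wednesday 2030-09-25.
October 2030 ends with Wednesday 2030-10-30.
Last Wednesday of November 2030: 2030-11-27.

2030-09-25, 2030-10-30, 2030-11-27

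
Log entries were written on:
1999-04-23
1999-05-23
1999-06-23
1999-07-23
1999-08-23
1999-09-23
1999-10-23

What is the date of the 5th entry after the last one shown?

The day-of-month is always 23 (30, 31, 30, 31, 31, 30 days between events).
So this recurs on the 23rd of each month.
November 1999: 1999-11-23.
Next: December 1999 → 1999-12-23.
Next: January 2000 → 2000-01-23.
February 2000: 2000-02-23.
Next: March 2000 → 2000-03-23.

2000-03-23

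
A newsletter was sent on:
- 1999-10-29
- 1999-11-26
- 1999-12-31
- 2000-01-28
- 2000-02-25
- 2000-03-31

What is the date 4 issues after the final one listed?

2000-07-28

These are Fridays with 28, 35, 28, 28, 35-day gaps.
Each is the final Friday of its month — 1999-10-29 is past the 28th, so '4th Friday' doesn't fit.
April 2000 ends with Friday 2000-04-28.
May 2000 ends with Friday 2000-05-26.
Last Friday of June 2000: 2000-06-30.
July 2000 ends with Friday 2000-07-28.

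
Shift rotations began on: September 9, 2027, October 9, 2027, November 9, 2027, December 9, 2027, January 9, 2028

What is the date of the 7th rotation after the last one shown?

The day-of-month is always 9 (30, 31, 30, 31 days between events).
So this recurs on the 9th of each month.
Next: February 2028 → February 9, 2028.
March 2028: March 9, 2028.
April 2028: April 9, 2028.
May 2028: May 9, 2028.
June 2028: June 9, 2028.
Next: July 2028 → July 9, 2028.
August 2028: August 9, 2028.

August 9, 2028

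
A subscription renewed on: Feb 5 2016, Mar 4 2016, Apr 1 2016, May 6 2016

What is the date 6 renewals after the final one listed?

Nov 4 2016

All dates are Fridays, 28, 28, 35 days apart.
Specifically, the 1st Friday of each month.
June 2016 — 1st Friday is Jun 3 2016.
1st Friday of July 2016: Jul 1 2016.
1st Friday of August 2016: Aug 5 2016.
1st Friday of September 2016: Sep 2 2016.
October 2016 — 1st Friday is Oct 7 2016.
November 2016 — 1st Friday is Nov 4 2016.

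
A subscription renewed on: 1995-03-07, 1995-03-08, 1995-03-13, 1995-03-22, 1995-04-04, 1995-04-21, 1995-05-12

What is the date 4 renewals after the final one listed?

1995-09-13

The spacing grows by 4 each time: 1, 5, 9, 13, 17, 21 days.
Next gap: 25 days. 1995-05-12 + 25 days = 1995-06-06.
Next gap: 29 days. 1995-06-06 + 29 days = 1995-07-05.
Next gap: 33 days. 1995-07-05 + 33 days = 1995-08-07.
Next gap: 37 days. 1995-08-07 + 37 days = 1995-09-13.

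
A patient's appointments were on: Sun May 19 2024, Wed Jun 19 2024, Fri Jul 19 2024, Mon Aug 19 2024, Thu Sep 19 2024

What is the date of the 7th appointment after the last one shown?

Sat Apr 19 2025

Gaps: 31, 30, 31, 31 days — not constant. Every event is on the 19th of the month.
Pattern: the 19th of each month.
Next: October 2024 → Sat Oct 19 2024.
November 2024: Tue Nov 19 2024.
Next: December 2024 → Thu Dec 19 2024.
January 2025: Sun Jan 19 2025.
February 2025: Wed Feb 19 2025.
March 2025: Wed Mar 19 2025.
Next: April 2025 → Sat Apr 19 2025.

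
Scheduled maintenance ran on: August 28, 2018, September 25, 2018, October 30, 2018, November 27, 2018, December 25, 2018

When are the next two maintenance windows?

Every date is a Tuesday; gaps 28, 35, 28, 28 days.
Each is the last Tuesday of its month (at least one falls on the 29th or later, ruling out '4th Tuesday').
January 2019 ends with Tuesday January 29, 2019.
Last Tuesday of February 2019: February 26, 2019.

January 29, 2019; February 26, 2019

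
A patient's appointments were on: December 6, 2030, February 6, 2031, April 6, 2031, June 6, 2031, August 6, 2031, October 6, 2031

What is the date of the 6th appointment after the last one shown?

The day-of-month is always 6 (62, 59, 61, 61, 61 days between events).
So this recurs on the 6th of every 2 months.
December 2031: December 6, 2031.
Next: February 2032 → February 6, 2032.
April 2032: April 6, 2032.
Next: June 2032 → June 6, 2032.
August 2032: August 6, 2032.
Next: October 2032 → October 6, 2032.

October 6, 2032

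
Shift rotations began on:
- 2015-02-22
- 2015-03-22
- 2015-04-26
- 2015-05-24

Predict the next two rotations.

2015-06-28, 2015-07-26

Gaps: 28, 35, 28 days — a mix of 28 and 35. Every date is a Sunday.
Each is the 4th Sunday of its month.
June 2015 — 4th Sunday is 2015-06-28.
4th Sunday of July 2015: 2015-07-26.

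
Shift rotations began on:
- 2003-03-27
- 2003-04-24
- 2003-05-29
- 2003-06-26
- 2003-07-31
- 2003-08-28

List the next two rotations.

2003-09-25, 2003-10-30

All Thursdays; the gaps (28, 35, 28, 35, 28) vary with month length.
This is the last Thursday of each month.
September 2003 ends with Thursday 2003-09-25.
October 2003 ends with Thursday 2003-10-30.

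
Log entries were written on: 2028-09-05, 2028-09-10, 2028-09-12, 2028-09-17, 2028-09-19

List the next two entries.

The gap pattern 5, 2, 5, 2 repeats every 2 events.
These are the Tuesdays and Sundays of each week.
Next Sunday: 2028-09-24.
The following Tuesday is 2028-09-26.

2028-09-24, 2028-09-26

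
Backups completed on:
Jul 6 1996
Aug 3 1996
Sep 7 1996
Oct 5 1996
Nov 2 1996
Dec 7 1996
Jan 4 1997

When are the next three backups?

Feb 1 1997, Mar 1 1997, Apr 5 1997

Gaps: 28, 35, 28, 28, 35, 28 days — a mix of 28 and 35. Every date is a Saturday.
Each is the 1st Saturday of its month.
February 1997 — 1st Saturday is Feb 1 1997.
1st Saturday of March 1997: Mar 1 1997.
1st Saturday of April 1997: Apr 5 1997.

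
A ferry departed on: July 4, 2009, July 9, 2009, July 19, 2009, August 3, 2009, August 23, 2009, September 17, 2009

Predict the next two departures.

The spacing grows by 5 each time: 5, 10, 15, 20, 25 days.
Next gap: 30 days. September 17, 2009 + 30 days = October 17, 2009.
Next gap: 35 days. October 17, 2009 + 35 days = November 21, 2009.

October 17, 2009; November 21, 2009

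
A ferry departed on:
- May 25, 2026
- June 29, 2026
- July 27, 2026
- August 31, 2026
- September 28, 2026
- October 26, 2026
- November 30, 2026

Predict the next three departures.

Every date is a Monday; gaps 35, 28, 35, 28, 28, 35 days.
Each is the last Monday of its month (at least one falls on the 29th or later, ruling out '4th Monday').
December 2026 ends with Monday December 28, 2026.
Last Monday of January 2027: January 25, 2027.
February 2027 ends with Monday February 22, 2027.

December 28, 2026; January 25, 2027; February 22, 2027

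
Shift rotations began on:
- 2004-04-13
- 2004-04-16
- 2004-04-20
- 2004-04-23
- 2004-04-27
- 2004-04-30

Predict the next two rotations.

The gap pattern 3, 4, 3, 4, 3 repeats every 2 events.
These are the Tuesdays and Fridays of each week.
Next Tuesday: 2004-05-04.
Next Friday: 2004-05-07.

2004-05-04, 2004-05-07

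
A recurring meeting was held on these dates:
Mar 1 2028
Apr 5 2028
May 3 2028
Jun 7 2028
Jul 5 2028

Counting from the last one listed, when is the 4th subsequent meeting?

These are Wednesdays at 28- or 35-day spacing (35, 28, 35, 28).
The pattern: 1st Wednesday of the month.
August 2028 — 1st Wednesday is Aug 2 2028.
September 2028 — 1st Wednesday is Sep 6 2028.
October 2028 — 1st Wednesday is Oct 4 2028.
1st Wednesday of November 2028: Nov 1 2028.

Nov 1 2028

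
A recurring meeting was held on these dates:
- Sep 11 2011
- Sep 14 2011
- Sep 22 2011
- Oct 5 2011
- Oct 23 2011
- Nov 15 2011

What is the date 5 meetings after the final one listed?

May 23 2012

Intervals are 3, 8, 13, 18, 23 days — an arithmetic progression with common difference 5.
Next gap: 28 days. Nov 15 2011 + 28 days = Dec 13 2011.
Next gap: 33 days. Dec 13 2011 + 33 days = Jan 15 2012.
Next gap: 38 days. Jan 15 2012 + 38 days = Feb 22 2012.
Next gap: 43 days. Feb 22 2012 + 43 days = Apr 5 2012.
Next gap: 48 days. Apr 5 2012 + 48 days = May 23 2012.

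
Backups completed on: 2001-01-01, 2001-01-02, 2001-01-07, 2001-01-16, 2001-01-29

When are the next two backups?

The spacing grows by 4 each time: 1, 5, 9, 13 days.
Next gap: 17 days. 2001-01-29 + 17 days = 2001-02-15.
Next gap: 21 days. 2001-02-15 + 21 days = 2001-03-08.

2001-02-15, 2001-03-08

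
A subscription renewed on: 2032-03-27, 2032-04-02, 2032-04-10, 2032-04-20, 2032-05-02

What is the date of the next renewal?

Intervals are 6, 8, 10, 12 days — an arithmetic progression with common difference 2.
Next gap: 14 days. 2032-05-02 + 14 days = 2032-05-16.

2032-05-16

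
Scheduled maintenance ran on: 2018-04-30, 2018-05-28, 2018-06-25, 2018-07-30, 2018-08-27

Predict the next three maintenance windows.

Every date is a Monday; gaps 28, 28, 35, 28 days.
Each is the last Monday of its month (at least one falls on the 29th or later, ruling out '4th Monday').
September 2018 ends with Monday 2018-09-24.
Last Monday of October 2018: 2018-10-29.
Last Monday of November 2018: 2018-11-26.

2018-09-24, 2018-10-29, 2018-11-26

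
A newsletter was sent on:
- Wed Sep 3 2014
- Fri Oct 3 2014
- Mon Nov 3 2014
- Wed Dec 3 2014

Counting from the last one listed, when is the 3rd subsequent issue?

Each date is the 3rd; the gaps (30, 31, 30) track the month lengths.
The rule is the 3rd of each month.
January 2015: Sat Jan 3 2015.
Next: February 2015 → Tue Feb 3 2015.
March 2015: Tue Mar 3 2015.

Tue Mar 3 2015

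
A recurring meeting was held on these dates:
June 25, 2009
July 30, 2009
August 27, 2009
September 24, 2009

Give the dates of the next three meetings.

All Thursdays; the gaps (35, 28, 28) vary with month length.
This is the last Thursday of each month.
October 2009 ends with Thursday October 29, 2009.
November 2009 ends with Thursday November 26, 2009.
Last Thursday of December 2009: December 31, 2009.

October 29, 2009; November 26, 2009; December 31, 2009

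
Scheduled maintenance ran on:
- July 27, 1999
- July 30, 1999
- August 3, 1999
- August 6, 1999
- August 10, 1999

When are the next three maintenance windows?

Gaps: 3, 4, 3, 4 days — not constant, but cyclic with period 2.
The events fall on every Tuesday and Friday.
Next Friday: August 13, 1999.
Next Tuesday: August 17, 1999.
The following Friday is August 20, 1999.

August 13, 1999; August 17, 1999; August 20, 1999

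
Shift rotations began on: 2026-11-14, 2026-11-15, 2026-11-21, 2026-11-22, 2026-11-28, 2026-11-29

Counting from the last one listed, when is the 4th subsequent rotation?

Every event lands on a Saturday or Sunday (gaps cycle 1, 6, 1, 6, 1).
So the schedule is: every Saturday and Sunday.
The following Saturday is 2026-12-05.
The following Sunday is 2026-12-06.
The following Saturday is 2026-12-12.
Next Sunday: 2026-12-13.

2026-12-13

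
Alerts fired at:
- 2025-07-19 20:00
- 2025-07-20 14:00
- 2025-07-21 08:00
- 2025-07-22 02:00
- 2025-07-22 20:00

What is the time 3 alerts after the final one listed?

The interval is a steady 18 hours (18, 18, 18, 18).
2025-07-22 20:00 + 18 h = 2025-07-23 14:00.
2025-07-23 14:00 + 18 h = 2025-07-24 08:00.
2025-07-24 08:00 + 18 h = 2025-07-25 02:00.

2025-07-25 02:00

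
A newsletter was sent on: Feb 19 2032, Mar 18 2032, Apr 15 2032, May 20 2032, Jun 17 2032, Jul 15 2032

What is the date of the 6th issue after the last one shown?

Jan 20 2033

These are Thursdays at 28- or 35-day spacing (28, 28, 35, 28, 28).
The pattern: 3rd Thursday of the month.
3rd Thursday of August 2032: Aug 19 2032.
September 2032 — 3rd Thursday is Sep 16 2032.
October 2032 — 3rd Thursday is Oct 21 2032.
3rd Thursday of November 2032: Nov 18 2032.
3rd Thursday of December 2032: Dec 16 2032.
3rd Thursday of January 2033: Jan 20 2033.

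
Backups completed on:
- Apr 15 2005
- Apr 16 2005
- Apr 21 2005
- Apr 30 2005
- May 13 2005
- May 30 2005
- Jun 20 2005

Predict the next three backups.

Jul 15 2005, Aug 13 2005, Sep 15 2005

Gaps: 1, 5, 9, 13, 17, 21 days — each gap is 4 larger than the previous one.
Next gap: 25 days. Jun 20 2005 + 25 days = Jul 15 2005.
Next gap: 29 days. Jul 15 2005 + 29 days = Aug 13 2005.
Next gap: 33 days. Aug 13 2005 + 33 days = Sep 15 2005.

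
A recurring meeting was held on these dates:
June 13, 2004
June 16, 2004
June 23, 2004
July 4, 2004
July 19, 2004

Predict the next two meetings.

The spacing grows by 4 each time: 3, 7, 11, 15 days.
Next gap: 19 days. July 19, 2004 + 19 days = August 7, 2004.
Next gap: 23 days. August 7, 2004 + 23 days = August 30, 2004.

August 7, 2004; August 30, 2004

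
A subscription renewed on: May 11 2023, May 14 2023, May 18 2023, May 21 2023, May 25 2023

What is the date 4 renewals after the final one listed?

Jun 8 2023

Gaps: 3, 4, 3, 4 days — not constant, but cyclic with period 2.
The events fall on every Thursday and Sunday.
Next Sunday: May 28 2023.
The following Thursday is Jun 1 2023.
Next Sunday: Jun 4 2023.
Next Thursday: Jun 8 2023.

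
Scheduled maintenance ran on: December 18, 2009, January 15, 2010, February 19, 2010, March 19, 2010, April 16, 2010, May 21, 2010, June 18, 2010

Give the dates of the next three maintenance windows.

July 16, 2010; August 20, 2010; September 17, 2010

These are Fridays at 28- or 35-day spacing (28, 35, 28, 28, 35, 28).
The pattern: 3rd Friday of the month.
3rd Friday of July 2010: July 16, 2010.
3rd Friday of August 2010: August 20, 2010.
September 2010 — 3rd Friday is September 17, 2010.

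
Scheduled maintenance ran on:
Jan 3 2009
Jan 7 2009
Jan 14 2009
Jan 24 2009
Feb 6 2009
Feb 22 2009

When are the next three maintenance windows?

Intervals are 4, 7, 10, 13, 16 days — an arithmetic progression with common difference 3.
Next gap: 19 days. Feb 22 2009 + 19 days = Mar 13 2009.
Next gap: 22 days. Mar 13 2009 + 22 days = Apr 4 2009.
Next gap: 25 days. Apr 4 2009 + 25 days = Apr 29 2009.

Mar 13 2009, Apr 4 2009, Apr 29 2009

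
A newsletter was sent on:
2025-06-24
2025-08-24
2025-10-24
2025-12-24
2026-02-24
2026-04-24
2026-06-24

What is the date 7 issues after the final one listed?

2027-08-24

The day-of-month is always 24 (61, 61, 61, 62, 59, 61 days between events).
So this recurs on the 24th of every 2 months.
August 2026: 2026-08-24.
October 2026: 2026-10-24.
Next: December 2026 → 2026-12-24.
February 2027: 2027-02-24.
Next: April 2027 → 2027-04-24.
Next: June 2027 → 2027-06-24.
August 2027: 2027-08-24.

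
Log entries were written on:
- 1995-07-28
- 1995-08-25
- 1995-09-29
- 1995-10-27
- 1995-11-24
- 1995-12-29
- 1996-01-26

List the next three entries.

1996-02-23, 1996-03-29, 1996-04-26

These are Fridays with 28, 35, 28, 28, 35, 28-day gaps.
Each is the final Friday of its month — 1995-09-29 is past the 28th, so '4th Friday' doesn't fit.
February 1996 ends with Friday 1996-02-23.
March 1996 ends with Friday 1996-03-29.
Last Friday of April 1996: 1996-04-26.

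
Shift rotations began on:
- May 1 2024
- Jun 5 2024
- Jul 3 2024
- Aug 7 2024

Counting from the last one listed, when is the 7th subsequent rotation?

Mar 5 2025

All dates are Wednesdays, 35, 28, 35 days apart.
Specifically, the 1st Wednesday of each month.
September 2024 — 1st Wednesday is Sep 4 2024.
October 2024 — 1st Wednesday is Oct 2 2024.
1st Wednesday of November 2024: Nov 6 2024.
December 2024 — 1st Wednesday is Dec 4 2024.
January 2025 — 1st Wednesday is Jan 1 2025.
February 2025 — 1st Wednesday is Feb 5 2025.
March 2025 — 1st Wednesday is Mar 5 2025.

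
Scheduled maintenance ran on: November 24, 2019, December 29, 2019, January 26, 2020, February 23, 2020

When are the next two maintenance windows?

All Sundays; the gaps (35, 28, 28) vary with month length.
This is the last Sunday of each month.
Last Sunday of March 2020: March 29, 2020.
Last Sunday of April 2020: April 26, 2020.

March 29, 2020; April 26, 2020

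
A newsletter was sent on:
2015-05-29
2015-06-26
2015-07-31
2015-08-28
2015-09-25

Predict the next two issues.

2015-10-30, 2015-11-27

All Fridays; the gaps (28, 35, 28, 28) vary with month length.
This is the last Friday of each month.
Last Friday of October 2015: 2015-10-30.
November 2015 ends with Friday 2015-11-27.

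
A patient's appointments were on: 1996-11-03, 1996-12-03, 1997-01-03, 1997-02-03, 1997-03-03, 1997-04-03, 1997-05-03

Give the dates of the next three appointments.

Gaps: 30, 31, 31, 28, 31, 30 days — not constant. Every event is on the 3rd of the month.
Pattern: the 3rd of each month.
Next: June 1997 → 1997-06-03.
Next: July 1997 → 1997-07-03.
August 1997: 1997-08-03.

1997-06-03, 1997-07-03, 1997-08-03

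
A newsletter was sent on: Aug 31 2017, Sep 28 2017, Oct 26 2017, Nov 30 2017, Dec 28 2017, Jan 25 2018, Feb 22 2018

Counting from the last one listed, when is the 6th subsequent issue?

Aug 30 2018

These are Thursdays with 28, 28, 35, 28, 28, 28-day gaps.
Each is the final Thursday of its month — Aug 31 2017 is past the 28th, so '4th Thursday' doesn't fit.
Last Thursday of March 2018: Mar 29 2018.
April 2018 ends with Thursday Apr 26 2018.
Last Thursday of May 2018: May 31 2018.
June 2018 ends with Thursday Jun 28 2018.
July 2018 ends with Thursday Jul 26 2018.
Last Thursday of August 2018: Aug 30 2018.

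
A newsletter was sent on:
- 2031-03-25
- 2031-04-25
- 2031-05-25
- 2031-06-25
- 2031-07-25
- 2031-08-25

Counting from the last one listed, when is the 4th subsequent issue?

Gaps: 31, 30, 31, 30, 31 days — not constant. Every event is on the 25th of the month.
Pattern: the 25th of each month.
September 2031: 2031-09-25.
October 2031: 2031-10-25.
November 2031: 2031-11-25.
Next: December 2031 → 2031-12-25.

2031-12-25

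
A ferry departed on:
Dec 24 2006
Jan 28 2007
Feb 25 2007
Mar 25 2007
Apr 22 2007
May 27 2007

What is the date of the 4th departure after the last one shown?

Sep 23 2007

All dates are Sundays, 35, 28, 28, 28, 35 days apart.
Specifically, the 4th Sunday of each month.
4th Sunday of June 2007: Jun 24 2007.
4th Sunday of July 2007: Jul 22 2007.
August 2007 — 4th Sunday is Aug 26 2007.
4th Sunday of September 2007: Sep 23 2007.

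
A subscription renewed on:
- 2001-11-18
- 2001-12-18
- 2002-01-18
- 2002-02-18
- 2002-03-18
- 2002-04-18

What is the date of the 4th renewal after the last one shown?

2002-08-18

The day-of-month is always 18 (30, 31, 31, 28, 31 days between events).
So this recurs on the 18th of each month.
May 2002: 2002-05-18.
June 2002: 2002-06-18.
July 2002: 2002-07-18.
August 2002: 2002-08-18.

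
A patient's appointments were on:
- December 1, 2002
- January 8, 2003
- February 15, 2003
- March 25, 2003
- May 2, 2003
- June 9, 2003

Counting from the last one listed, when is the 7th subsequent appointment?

Gaps between consecutive events: 38, 38, 38, 38, 38 days — a constant 38-day interval.
June 9, 2003 + 38 days = July 17, 2003.
July 17, 2003 + 38 days = August 24, 2003.
August 24, 2003 + 38 days = October 1, 2003.
October 1, 2003 + 38 days = November 8, 2003.
November 8, 2003 + 38 days = December 16, 2003.
December 16, 2003 + 38 days = January 23, 2004.
January 23, 2004 + 38 days = March 1, 2004.

March 1, 2004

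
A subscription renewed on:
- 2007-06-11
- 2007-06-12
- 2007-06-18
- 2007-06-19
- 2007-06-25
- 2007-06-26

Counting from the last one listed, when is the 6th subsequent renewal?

Every event lands on a Monday or Tuesday (gaps cycle 1, 6, 1, 6, 1).
So the schedule is: every Monday and Tuesday.
The following Monday is 2007-07-02.
Next Tuesday: 2007-07-03.
Next Monday: 2007-07-09.
Next Tuesday: 2007-07-10.
Next Monday: 2007-07-16.
The following Tuesday is 2007-07-17.

2007-07-17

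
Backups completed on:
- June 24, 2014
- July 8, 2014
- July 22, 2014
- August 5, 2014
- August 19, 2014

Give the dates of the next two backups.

September 2, 2014; September 16, 2014

Gaps between consecutive events: 14, 14, 14, 14 days — a constant 14-day interval.
August 19, 2014 + 14 days = September 2, 2014.
September 2, 2014 + 14 days = September 16, 2014.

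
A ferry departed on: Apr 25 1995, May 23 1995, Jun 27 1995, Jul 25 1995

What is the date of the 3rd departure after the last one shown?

Oct 24 1995

All dates are Tuesdays, 28, 35, 28 days apart.
Specifically, the 4th Tuesday of each month.
August 1995 — 4th Tuesday is Aug 22 1995.
September 1995 — 4th Tuesday is Sep 26 1995.
4th Tuesday of October 1995: Oct 24 1995.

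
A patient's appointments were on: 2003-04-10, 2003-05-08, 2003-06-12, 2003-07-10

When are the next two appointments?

2003-08-14, 2003-09-11

These are Thursdays at 28- or 35-day spacing (28, 35, 28).
The pattern: 2nd Thursday of the month.
2nd Thursday of August 2003: 2003-08-14.
September 2003 — 2nd Thursday is 2003-09-11.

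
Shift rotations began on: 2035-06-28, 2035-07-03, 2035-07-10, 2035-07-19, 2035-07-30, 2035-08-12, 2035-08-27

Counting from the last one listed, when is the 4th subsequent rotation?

2035-11-15

Intervals are 5, 7, 9, 11, 13, 15 days — an arithmetic progression with common difference 2.
Next gap: 17 days. 2035-08-27 + 17 days = 2035-09-13.
Next gap: 19 days. 2035-09-13 + 19 days = 2035-10-02.
Next gap: 21 days. 2035-10-02 + 21 days = 2035-10-23.
Next gap: 23 days. 2035-10-23 + 23 days = 2035-11-15.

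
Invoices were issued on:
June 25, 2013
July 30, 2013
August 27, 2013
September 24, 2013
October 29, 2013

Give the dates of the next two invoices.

November 26, 2013; December 31, 2013

These are Tuesdays with 35, 28, 28, 35-day gaps.
Each is the final Tuesday of its month — July 30, 2013 is past the 28th, so '4th Tuesday' doesn't fit.
Last Tuesday of November 2013: November 26, 2013.
Last Tuesday of December 2013: December 31, 2013.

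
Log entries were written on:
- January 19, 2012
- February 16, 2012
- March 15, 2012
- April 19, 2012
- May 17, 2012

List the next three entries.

June 21, 2012; July 19, 2012; August 16, 2012

Gaps: 28, 28, 35, 28 days — a mix of 28 and 35. Every date is a Thursday.
Each is the 3rd Thursday of its month.
3rd Thursday of June 2012: June 21, 2012.
July 2012 — 3rd Thursday is July 19, 2012.
3rd Thursday of August 2012: August 16, 2012.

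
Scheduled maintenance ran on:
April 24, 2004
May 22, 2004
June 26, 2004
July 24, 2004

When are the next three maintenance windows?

August 28, 2004; September 25, 2004; October 23, 2004

All dates are Saturdays, 28, 35, 28 days apart.
Specifically, the 4th Saturday of each month.
4th Saturday of August 2004: August 28, 2004.
September 2004 — 4th Saturday is September 25, 2004.
4th Saturday of October 2004: October 23, 2004.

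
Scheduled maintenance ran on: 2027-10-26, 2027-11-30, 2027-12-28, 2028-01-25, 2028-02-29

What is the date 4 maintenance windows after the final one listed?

Every date is a Tuesday; gaps 35, 28, 28, 35 days.
Each is the last Tuesday of its month (at least one falls on the 29th or later, ruling out '4th Tuesday').
Last Tuesday of March 2028: 2028-03-28.
April 2028 ends with Tuesday 2028-04-25.
Last Tuesday of May 2028: 2028-05-30.
June 2028 ends with Tuesday 2028-06-27.

2028-06-27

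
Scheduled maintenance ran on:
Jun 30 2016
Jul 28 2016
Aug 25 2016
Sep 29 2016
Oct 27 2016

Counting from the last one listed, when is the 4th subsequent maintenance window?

These are Thursdays with 28, 28, 35, 28-day gaps.
Each is the final Thursday of its month — Jun 30 2016 is past the 28th, so '4th Thursday' doesn't fit.
November 2016 ends with Thursday Nov 24 2016.
December 2016 ends with Thursday Dec 29 2016.
January 2017 ends with Thursday Jan 26 2017.
Last Thursday of February 2017: Feb 23 2017.

Feb 23 2017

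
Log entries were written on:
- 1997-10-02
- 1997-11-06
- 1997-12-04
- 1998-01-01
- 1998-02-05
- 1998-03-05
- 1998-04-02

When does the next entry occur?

Gaps: 35, 28, 28, 35, 28, 28 days — a mix of 28 and 35. Every date is a Thursday.
Each is the 1st Thursday of its month.
May 1998 — 1st Thursday is 1998-05-07.

1998-05-07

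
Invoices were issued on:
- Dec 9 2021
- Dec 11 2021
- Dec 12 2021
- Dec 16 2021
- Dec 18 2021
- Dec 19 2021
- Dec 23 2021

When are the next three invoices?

Dec 25 2021, Dec 26 2021, Dec 30 2021

Gaps: 2, 1, 4, 2, 1, 4 days — not constant, but cyclic with period 3.
The events fall on every Thursday, Saturday and Sunday.
Next Saturday: Dec 25 2021.
The following Sunday is Dec 26 2021.
Next Thursday: Dec 30 2021.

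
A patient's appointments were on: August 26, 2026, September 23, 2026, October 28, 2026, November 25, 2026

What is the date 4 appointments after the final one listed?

March 24, 2027

Gaps: 28, 35, 28 days — a mix of 28 and 35. Every date is a Wednesday.
Each is the 4th Wednesday of its month.
December 2026 — 4th Wednesday is December 23, 2026.
January 2027 — 4th Wednesday is January 27, 2027.
4th Wednesday of February 2027: February 24, 2027.
March 2027 — 4th Wednesday is March 24, 2027.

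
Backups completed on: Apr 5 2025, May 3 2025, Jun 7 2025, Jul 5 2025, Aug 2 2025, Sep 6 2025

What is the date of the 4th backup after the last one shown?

All dates are Saturdays, 28, 35, 28, 28, 35 days apart.
Specifically, the 1st Saturday of each month.
October 2025 — 1st Saturday is Oct 4 2025.
November 2025 — 1st Saturday is Nov 1 2025.
1st Saturday of December 2025: Dec 6 2025.
January 2026 — 1st Saturday is Jan 3 2026.

Jan 3 2026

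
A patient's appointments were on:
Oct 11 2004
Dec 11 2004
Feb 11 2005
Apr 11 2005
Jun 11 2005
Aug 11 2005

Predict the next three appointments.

The day-of-month is always 11 (61, 62, 59, 61, 61 days between events).
So this recurs on the 11th of every 2 months.
October 2005: Oct 11 2005.
December 2005: Dec 11 2005.
February 2006: Feb 11 2006.

Oct 11 2005, Dec 11 2005, Feb 11 2006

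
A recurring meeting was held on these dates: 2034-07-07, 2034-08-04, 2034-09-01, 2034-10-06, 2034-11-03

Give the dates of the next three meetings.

2034-12-01, 2035-01-05, 2035-02-02

All dates are Fridays, 28, 28, 35, 28 days apart.
Specifically, the 1st Friday of each month.
1st Friday of December 2034: 2034-12-01.
1st Friday of January 2035: 2035-01-05.
February 2035 — 1st Friday is 2035-02-02.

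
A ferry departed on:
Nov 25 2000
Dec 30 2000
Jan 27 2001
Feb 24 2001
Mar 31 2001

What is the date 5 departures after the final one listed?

These are Saturdays with 35, 28, 28, 35-day gaps.
Each is the final Saturday of its month — Dec 30 2000 is past the 28th, so '4th Saturday' doesn't fit.
Last Saturday of April 2001: Apr 28 2001.
May 2001 ends with Saturday May 26 2001.
Last Saturday of June 2001: Jun 30 2001.
July 2001 ends with Saturday Jul 28 2001.
Last Saturday of August 2001: Aug 25 2001.

Aug 25 2001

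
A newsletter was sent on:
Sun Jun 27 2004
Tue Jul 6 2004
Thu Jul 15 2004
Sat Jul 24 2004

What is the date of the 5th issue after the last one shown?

Tue Sep 7 2004

Gaps between consecutive events: 9, 9, 9 days — a constant 9-day interval.
Sat Jul 24 2004 + 9 days = Mon Aug 2 2004.
Mon Aug 2 2004 + 9 days = Wed Aug 11 2004.
Wed Aug 11 2004 + 9 days = Fri Aug 20 2004.
Fri Aug 20 2004 + 9 days = Sun Aug 29 2004.
Sun Aug 29 2004 + 9 days = Tue Sep 7 2004.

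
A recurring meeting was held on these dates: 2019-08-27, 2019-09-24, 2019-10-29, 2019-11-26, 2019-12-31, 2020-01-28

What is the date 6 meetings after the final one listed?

All Tuesdays; the gaps (28, 35, 28, 35, 28) vary with month length.
This is the last Tuesday of each month.
February 2020 ends with Tuesday 2020-02-25.
March 2020 ends with Tuesday 2020-03-31.
Last Tuesday of April 2020: 2020-04-28.
Last Tuesday of May 2020: 2020-05-26.
Last Tuesday of June 2020: 2020-06-30.
July 2020 ends with Tuesday 2020-07-28.

2020-07-28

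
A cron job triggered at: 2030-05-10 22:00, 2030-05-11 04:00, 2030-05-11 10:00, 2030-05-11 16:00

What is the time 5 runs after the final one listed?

The interval is a steady 6 hours (6, 6, 6).
2030-05-11 16:00 + 6 h = 2030-05-11 22:00.
2030-05-11 22:00 + 6 h = 2030-05-12 04:00.
2030-05-12 04:00 + 6 h = 2030-05-12 10:00.
2030-05-12 10:00 + 6 h = 2030-05-12 16:00.
2030-05-12 16:00 + 6 h = 2030-05-12 22:00.

2030-05-12 22:00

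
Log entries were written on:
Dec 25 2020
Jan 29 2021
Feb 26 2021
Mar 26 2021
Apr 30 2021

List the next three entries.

May 28 2021, Jun 25 2021, Jul 30 2021

These are Fridays with 35, 28, 28, 35-day gaps.
Each is the final Friday of its month — Jan 29 2021 is past the 28th, so '4th Friday' doesn't fit.
May 2021 ends with Friday May 28 2021.
June 2021 ends with Friday Jun 25 2021.
Last Friday of July 2021: Jul 30 2021.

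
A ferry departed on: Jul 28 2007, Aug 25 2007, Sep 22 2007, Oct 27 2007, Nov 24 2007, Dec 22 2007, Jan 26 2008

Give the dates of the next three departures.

Gaps: 28, 28, 35, 28, 28, 35 days — a mix of 28 and 35. Every date is a Saturday.
Each is the 4th Saturday of its month.
February 2008 — 4th Saturday is Feb 23 2008.
4th Saturday of March 2008: Mar 22 2008.
4th Saturday of April 2008: Apr 26 2008.

Feb 23 2008, Mar 22 2008, Apr 26 2008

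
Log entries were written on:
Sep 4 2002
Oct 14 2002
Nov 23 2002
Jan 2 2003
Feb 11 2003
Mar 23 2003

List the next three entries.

The spacing is 40, 40, 40, 40, 40 days — always 40 days.
Mar 23 2003 + 40 days = May 2 2003.
May 2 2003 + 40 days = Jun 11 2003.
Jun 11 2003 + 40 days = Jul 21 2003.

May 2 2003, Jun 11 2003, Jul 21 2003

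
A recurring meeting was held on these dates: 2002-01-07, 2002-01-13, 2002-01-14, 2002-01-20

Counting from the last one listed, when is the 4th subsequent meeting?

The gap pattern 6, 1, 6 repeats every 2 events.
These are the Mondays and Sundays of each week.
Next Monday: 2002-01-21.
The following Sunday is 2002-01-27.
Next Monday: 2002-01-28.
Next Sunday: 2002-02-03.

2002-02-03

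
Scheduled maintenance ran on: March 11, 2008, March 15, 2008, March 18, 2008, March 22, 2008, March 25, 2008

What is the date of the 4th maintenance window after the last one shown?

Every event lands on a Tuesday or Saturday (gaps cycle 4, 3, 4, 3).
So the schedule is: every Tuesday and Saturday.
The following Saturday is March 29, 2008.
Next Tuesday: April 1, 2008.
Next Saturday: April 5, 2008.
The following Tuesday is April 8, 2008.

April 8, 2008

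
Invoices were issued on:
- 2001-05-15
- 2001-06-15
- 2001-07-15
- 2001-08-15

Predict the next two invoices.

Each date is the 15th; the gaps (31, 30, 31) track the month lengths.
The rule is the 15th of each month.
September 2001: 2001-09-15.
October 2001: 2001-10-15.

2001-09-15, 2001-10-15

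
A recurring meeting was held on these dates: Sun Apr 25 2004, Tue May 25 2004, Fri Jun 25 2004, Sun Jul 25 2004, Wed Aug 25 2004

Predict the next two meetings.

Sat Sep 25 2004, Mon Oct 25 2004

Gaps: 30, 31, 30, 31 days — not constant. Every event is on the 25th of the month.
Pattern: the 25th of each month.
September 2004: Sat Sep 25 2004.
Next: October 2004 → Mon Oct 25 2004.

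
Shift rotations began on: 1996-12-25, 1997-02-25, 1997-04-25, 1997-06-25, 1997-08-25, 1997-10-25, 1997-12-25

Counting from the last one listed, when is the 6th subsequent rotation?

Each date is the 25th; the gaps (62, 59, 61, 61, 61, 61) track the month lengths.
The rule is the 25th of every 2 months.
February 1998: 1998-02-25.
April 1998: 1998-04-25.
June 1998: 1998-06-25.
August 1998: 1998-08-25.
Next: October 1998 → 1998-10-25.
Next: December 1998 → 1998-12-25.

1998-12-25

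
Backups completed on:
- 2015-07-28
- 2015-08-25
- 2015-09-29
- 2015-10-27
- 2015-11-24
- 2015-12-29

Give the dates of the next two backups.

2016-01-26, 2016-02-23

All Tuesdays; the gaps (28, 35, 28, 28, 35) vary with month length.
This is the last Tuesday of each month.
Last Tuesday of January 2016: 2016-01-26.
February 2016 ends with Tuesday 2016-02-23.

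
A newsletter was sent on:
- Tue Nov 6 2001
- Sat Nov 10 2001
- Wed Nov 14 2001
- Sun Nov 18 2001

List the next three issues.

The spacing is 4, 4, 4 days — always 4 days.
Sun Nov 18 2001 + 4 days = Thu Nov 22 2001.
Thu Nov 22 2001 + 4 days = Mon Nov 26 2001.
Mon Nov 26 2001 + 4 days = Fri Nov 30 2001.

Thu Nov 22 2001, Mon Nov 26 2001, Fri Nov 30 2001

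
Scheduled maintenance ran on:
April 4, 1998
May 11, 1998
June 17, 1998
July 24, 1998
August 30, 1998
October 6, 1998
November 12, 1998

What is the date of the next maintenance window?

December 19, 1998

Gaps between consecutive events: 37, 37, 37, 37, 37, 37 days — a constant 37-day interval.
November 12, 1998 + 37 days = December 19, 1998.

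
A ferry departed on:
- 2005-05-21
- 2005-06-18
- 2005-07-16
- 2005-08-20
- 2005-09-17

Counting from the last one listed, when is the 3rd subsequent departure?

Gaps: 28, 28, 35, 28 days — a mix of 28 and 35. Every date is a Saturday.
Each is the 3rd Saturday of its month.
3rd Saturday of October 2005: 2005-10-15.
3rd Saturday of November 2005: 2005-11-19.
3rd Saturday of December 2005: 2005-12-17.

2005-12-17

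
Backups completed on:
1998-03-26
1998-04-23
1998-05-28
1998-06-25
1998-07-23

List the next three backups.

These are Thursdays at 28- or 35-day spacing (28, 35, 28, 28).
The pattern: 4th Thursday of the month.
4th Thursday of August 1998: 1998-08-27.
September 1998 — 4th Thursday is 1998-09-24.
October 1998 — 4th Thursday is 1998-10-22.

1998-08-27, 1998-09-24, 1998-10-22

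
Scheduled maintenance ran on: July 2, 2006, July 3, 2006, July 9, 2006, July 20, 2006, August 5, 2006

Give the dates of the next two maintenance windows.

The spacing grows by 5 each time: 1, 6, 11, 16 days.
Next gap: 21 days. August 5, 2006 + 21 days = August 26, 2006.
Next gap: 26 days. August 26, 2006 + 26 days = September 21, 2006.

August 26, 2006; September 21, 2006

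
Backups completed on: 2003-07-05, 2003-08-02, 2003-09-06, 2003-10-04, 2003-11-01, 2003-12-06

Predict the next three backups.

All dates are Saturdays, 28, 35, 28, 28, 35 days apart.
Specifically, the 1st Saturday of each month.
January 2004 — 1st Saturday is 2004-01-03.
1st Saturday of February 2004: 2004-02-07.
1st Saturday of March 2004: 2004-03-06.

2004-01-03, 2004-02-07, 2004-03-06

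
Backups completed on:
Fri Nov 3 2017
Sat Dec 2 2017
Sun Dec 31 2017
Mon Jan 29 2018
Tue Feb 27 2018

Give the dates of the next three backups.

Every event comes 29 days after the last (29, 29, 29, 29).
Tue Feb 27 2018 + 29 days = Wed Mar 28 2018.
Wed Mar 28 2018 + 29 days = Thu Apr 26 2018.
Thu Apr 26 2018 + 29 days = Fri May 25 2018.

Wed Mar 28 2018, Thu Apr 26 2018, Fri May 25 2018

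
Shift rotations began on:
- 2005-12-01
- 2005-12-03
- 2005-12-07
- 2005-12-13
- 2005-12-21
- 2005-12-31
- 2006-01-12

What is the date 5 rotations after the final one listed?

Intervals are 2, 4, 6, 8, 10, 12 days — an arithmetic progression with common difference 2.
Next gap: 14 days. 2006-01-12 + 14 days = 2006-01-26.
Next gap: 16 days. 2006-01-26 + 16 days = 2006-02-11.
Next gap: 18 days. 2006-02-11 + 18 days = 2006-03-01.
Next gap: 20 days. 2006-03-01 + 20 days = 2006-03-21.
Next gap: 22 days. 2006-03-21 + 22 days = 2006-04-12.

2006-04-12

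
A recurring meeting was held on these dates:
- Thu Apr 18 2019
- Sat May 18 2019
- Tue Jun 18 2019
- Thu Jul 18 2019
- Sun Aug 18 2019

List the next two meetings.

Gaps: 30, 31, 30, 31 days — not constant. Every event is on the 18th of the month.
Pattern: the 18th of each month.
September 2019: Wed Sep 18 2019.
Next: October 2019 → Fri Oct 18 2019.

Wed Sep 18 2019, Fri Oct 18 2019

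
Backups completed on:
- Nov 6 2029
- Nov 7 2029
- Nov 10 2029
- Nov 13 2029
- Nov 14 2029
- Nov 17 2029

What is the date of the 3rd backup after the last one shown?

The gap pattern 1, 3, 3, 1, 3 repeats every 3 events.
These are the Tuesdays, Wednesdays and Saturdays of each week.
Next Tuesday: Nov 20 2029.
Next Wednesday: Nov 21 2029.
Next Saturday: Nov 24 2029.

Nov 24 2029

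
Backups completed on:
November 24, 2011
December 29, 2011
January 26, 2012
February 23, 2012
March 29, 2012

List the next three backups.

These are Thursdays with 35, 28, 28, 35-day gaps.
Each is the final Thursday of its month — December 29, 2011 is past the 28th, so '4th Thursday' doesn't fit.
April 2012 ends with Thursday April 26, 2012.
Last Thursday of May 2012: May 31, 2012.
Last Thursday of June 2012: June 28, 2012.

April 26, 2012; May 31, 2012; June 28, 2012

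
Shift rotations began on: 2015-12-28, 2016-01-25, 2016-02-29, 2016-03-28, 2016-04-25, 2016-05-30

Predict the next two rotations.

These are Mondays with 28, 35, 28, 28, 35-day gaps.
Each is the final Monday of its month — 2016-02-29 is past the 28th, so '4th Monday' doesn't fit.
Last Monday of June 2016: 2016-06-27.
Last Monday of July 2016: 2016-07-25.

2016-06-27, 2016-07-25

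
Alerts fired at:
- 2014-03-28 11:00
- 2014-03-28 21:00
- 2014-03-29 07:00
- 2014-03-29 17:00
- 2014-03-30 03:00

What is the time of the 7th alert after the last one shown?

Spacing: 10, 10, 10, 10 h — constant 10 h.
2014-03-30 03:00 + 10 h = 2014-03-30 13:00.
2014-03-30 13:00 + 10 h = 2014-03-30 23:00.
2014-03-30 23:00 + 10 h = 2014-03-31 09:00.
2014-03-31 09:00 + 10 h = 2014-03-31 19:00.
2014-03-31 19:00 + 10 h = 2014-04-01 05:00.
2014-04-01 05:00 + 10 h = 2014-04-01 15:00.
2014-04-01 15:00 + 10 h = 2014-04-02 01:00.

2014-04-02 01:00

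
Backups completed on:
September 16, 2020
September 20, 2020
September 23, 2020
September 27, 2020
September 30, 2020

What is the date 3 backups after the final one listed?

Gaps: 4, 3, 4, 3 days — not constant, but cyclic with period 2.
The events fall on every Wednesday and Sunday.
The following Sunday is October 4, 2020.
Next Wednesday: October 7, 2020.
Next Sunday: October 11, 2020.

October 11, 2020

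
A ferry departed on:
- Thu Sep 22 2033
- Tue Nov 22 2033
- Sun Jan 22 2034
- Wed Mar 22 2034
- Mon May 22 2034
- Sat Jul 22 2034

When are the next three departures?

The day-of-month is always 22 (61, 61, 59, 61, 61 days between events).
So this recurs on the 22nd of every 2 months.
Next: September 2034 → Fri Sep 22 2034.
Next: November 2034 → Wed Nov 22 2034.
January 2035: Mon Jan 22 2035.

Fri Sep 22 2034, Wed Nov 22 2034, Mon Jan 22 2035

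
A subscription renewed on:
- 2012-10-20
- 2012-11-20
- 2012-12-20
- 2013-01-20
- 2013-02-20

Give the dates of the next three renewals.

The day-of-month is always 20 (31, 30, 31, 31 days between events).
So this recurs on the 20th of each month.
March 2013: 2013-03-20.
April 2013: 2013-04-20.
Next: May 2013 → 2013-05-20.

2013-03-20, 2013-04-20, 2013-05-20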